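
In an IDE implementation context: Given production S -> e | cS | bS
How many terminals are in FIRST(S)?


Production: S -> e | cS | bS
Examining each alternative for leading terminals:
  S -> e : first terminal = 'e'
  S -> cS : first terminal = 'c'
  S -> bS : first terminal = 'b'
FIRST(S) = {b, c, e}
Count: 3

3


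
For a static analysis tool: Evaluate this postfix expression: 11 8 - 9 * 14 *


Processing tokens left to right:
Push 11, Push 8
Pop 11 and 8, compute 11 - 8 = 3, push 3
Push 9
Pop 3 and 9, compute 3 * 9 = 27, push 27
Push 14
Pop 27 and 14, compute 27 * 14 = 378, push 378
Stack result: 378

378


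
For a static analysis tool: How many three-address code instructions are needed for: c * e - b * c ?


Expression: c * e - b * c
Generating three-address code (respecting * over +/- precedence):
  Instruction 1: t1 = c * e
  Instruction 2: t2 = b * c
  Instruction 3: t3 = t1 - t2
Total instructions: 3

3


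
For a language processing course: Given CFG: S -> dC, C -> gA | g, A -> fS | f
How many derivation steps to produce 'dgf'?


Grammar: S -> dC, C -> gA | g, A -> fS | f
Deriving 'dgf':
Step 1: S -> dC => dC
Step 2: C -> gA => dgA
Step 3: A -> f => dgf
Total derivation steps: 3

3


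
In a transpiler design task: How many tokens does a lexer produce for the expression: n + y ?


Scanning 'n + y'
Token 1: 'n' -> identifier
Token 2: '+' -> operator
Token 3: 'y' -> identifier
Total tokens: 3

3


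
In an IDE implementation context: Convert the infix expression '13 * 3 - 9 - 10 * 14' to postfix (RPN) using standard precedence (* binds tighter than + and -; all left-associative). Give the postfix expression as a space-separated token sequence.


Applying the shunting-yard algorithm:
  Operand 13 -> output
  Push '*' onto operator stack -> op-stack: [*]
  Operand 3 -> output
  See '-' (prec 1); top '*' (prec 2) >= it -> pop '*' to output
  Push '-' onto operator stack -> op-stack: [-]
  Operand 9 -> output
  See '-' (prec 1); top '-' (prec 1) >= it -> pop '-' to output
  Push '-' onto operator stack -> op-stack: [-]
  Operand 10 -> output
  Push '*' onto operator stack -> op-stack: [-, *]
  Operand 14 -> output
  End of input: pop '*' to output
  End of input: pop '-' to output
Postfix result: 13 3 * 9 - 10 14 * -

13 3 * 9 - 10 14 * -


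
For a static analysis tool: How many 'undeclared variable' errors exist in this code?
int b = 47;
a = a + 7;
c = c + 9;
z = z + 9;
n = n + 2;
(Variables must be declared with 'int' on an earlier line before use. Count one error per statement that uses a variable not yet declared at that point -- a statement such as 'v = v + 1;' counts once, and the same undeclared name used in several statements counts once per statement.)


Scanning code line by line:
  Line 1: declare 'b' -> declared = ['b']
  Line 2: use 'a' -> ERROR (undeclared)
  Line 3: use 'c' -> ERROR (undeclared)
  Line 4: use 'z' -> ERROR (undeclared)
  Line 5: use 'n' -> ERROR (undeclared)
Total undeclared variable errors: 4

4


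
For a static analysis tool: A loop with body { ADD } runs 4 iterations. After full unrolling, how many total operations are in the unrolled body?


Loop body operations: ADD (1 op per iteration)
Unrolling 4 iterations:
  Iteration 1: ADD (1 ops)
  Iteration 2: ADD (1 ops)
  Iteration 3: ADD (1 ops)
  Iteration 4: ADD (1 ops)
Total: 4 iterations * 1 ops/iter = 4 operations

4


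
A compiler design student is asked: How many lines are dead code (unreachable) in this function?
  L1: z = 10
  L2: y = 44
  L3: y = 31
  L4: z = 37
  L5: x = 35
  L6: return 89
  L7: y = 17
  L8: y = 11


Analyzing control flow:
  L1: reachable (before return)
  L2: reachable (before return)
  L3: reachable (before return)
  L4: reachable (before return)
  L5: reachable (before return)
  L6: reachable (return statement)
  L7: DEAD (after return at L6)
  L8: DEAD (after return at L6)
Return at L6, total lines = 8
Dead lines: L7 through L8
Count: 2

2


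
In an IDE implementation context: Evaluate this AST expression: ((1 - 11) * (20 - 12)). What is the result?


Expression: ((1 - 11) * (20 - 12))
Evaluating step by step:
  1 - 11 = -10
  20 - 12 = 8
  -10 * 8 = -80
Result: -80

-80


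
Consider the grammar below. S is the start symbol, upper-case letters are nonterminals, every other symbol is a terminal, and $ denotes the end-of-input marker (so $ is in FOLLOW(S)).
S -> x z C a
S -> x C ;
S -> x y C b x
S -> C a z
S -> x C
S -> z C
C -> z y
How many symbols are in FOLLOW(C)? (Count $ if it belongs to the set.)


S is the start symbol and does not occur in any rule body, so FOLLOW(S) = {$}.
Examining every occurrence of C in a rule body:
  S -> x z C a : C is followed by terminal 'a' -> add 'a'
  S -> x C ; : C is followed by terminal ';' -> add ';'
  S -> x y C b x : C is followed by terminal 'b' -> add 'b'
  S -> C a z : C is followed by terminal 'a' -> add 'a' (already in the set)
  S -> x C : C is at the right end -> add FOLLOW(S) = {$}
  S -> z C : C is at the right end -> add FOLLOW(S) = {$} (already in the set)
  C -> z y : C does not occur in the body -> contributes nothing
FOLLOW(C) = {;, a, b, $}
Count: 4

4


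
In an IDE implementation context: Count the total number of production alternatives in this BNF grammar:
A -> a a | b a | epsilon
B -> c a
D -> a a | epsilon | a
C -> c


Counting alternatives per rule:
  A: 3 alternative(s)
  B: 1 alternative(s)
  D: 3 alternative(s)
  C: 1 alternative(s)
Sum: 3 + 1 + 3 + 1 = 8

8


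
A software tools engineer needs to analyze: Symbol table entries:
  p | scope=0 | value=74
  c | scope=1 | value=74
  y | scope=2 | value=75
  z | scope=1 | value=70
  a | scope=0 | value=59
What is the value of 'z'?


Searching symbol table for 'z':
  p | scope=0 | value=74
  c | scope=1 | value=74
  y | scope=2 | value=75
  z | scope=1 | value=70 <- MATCH
  a | scope=0 | value=59
Found 'z' at scope 1 with value 70

70


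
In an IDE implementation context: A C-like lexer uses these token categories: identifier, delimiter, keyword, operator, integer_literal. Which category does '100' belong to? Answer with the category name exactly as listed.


Token: '100'
Checking categories:
  identifier: no
  integer_literal: YES
  operator: no
  keyword: no
  delimiter: no
Category: integer_literal

integer_literal


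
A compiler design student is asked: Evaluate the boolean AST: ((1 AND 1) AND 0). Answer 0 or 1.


Step 1: Evaluate inner node
  1 AND 1 = 1
Step 2: Evaluate root node
  1 AND 0 = 0

0


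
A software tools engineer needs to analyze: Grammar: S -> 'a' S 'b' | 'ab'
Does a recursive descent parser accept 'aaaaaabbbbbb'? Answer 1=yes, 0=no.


Grammar accepts strings of the form a^n b^n (n >= 1)
Word: 'aaaaaabbbbbb'
Counting: 6 a's and 6 b's
Check: 6 == 6? Yes
Derivation (S -> aSb applied 5 time(s), then S -> ab): S => aSb => aaSbb => aaaSbbb => aaaaSbbbb => aaaaaSbbbbb => aaaaaabbbbbb
Accepted

1


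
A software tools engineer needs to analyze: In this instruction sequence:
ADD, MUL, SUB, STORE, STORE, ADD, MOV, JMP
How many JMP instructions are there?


Scanning instruction sequence for JMP:
  Position 1: ADD
  Position 2: MUL
  Position 3: SUB
  Position 4: STORE
  Position 5: STORE
  Position 6: ADD
  Position 7: MOV
  Position 8: JMP <- MATCH
Matches at positions: [8]
Total JMP count: 1

1


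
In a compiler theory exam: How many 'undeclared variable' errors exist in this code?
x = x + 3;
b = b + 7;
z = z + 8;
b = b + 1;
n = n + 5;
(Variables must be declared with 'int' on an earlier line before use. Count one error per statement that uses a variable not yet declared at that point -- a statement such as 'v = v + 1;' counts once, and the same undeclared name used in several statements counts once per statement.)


Scanning code line by line:
  Line 1: use 'x' -> ERROR (undeclared)
  Line 2: use 'b' -> ERROR (undeclared)
  Line 3: use 'z' -> ERROR (undeclared)
  Line 4: use 'b' -> ERROR (undeclared)
  Line 5: use 'n' -> ERROR (undeclared)
Total undeclared variable errors: 5

5


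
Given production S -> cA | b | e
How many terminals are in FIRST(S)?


Production: S -> cA | b | e
Examining each alternative for leading terminals:
  S -> cA : first terminal = 'c'
  S -> b : first terminal = 'b'
  S -> e : first terminal = 'e'
FIRST(S) = {b, c, e}
Count: 3

3


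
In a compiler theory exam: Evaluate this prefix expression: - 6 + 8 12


Parsing prefix expression: - 6 + 8 12
Step 1: Innermost operation '+ 8 12'
  8 + 12 = 20
Step 2: Outer operation '- 6 [20]'
  6 - 20 = -14

-14


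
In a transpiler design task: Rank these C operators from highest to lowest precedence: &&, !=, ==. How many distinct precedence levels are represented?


Looking up precedence for each operator:
  && -> precedence 2
  != -> precedence 3
  == -> precedence 3
Sorted highest to lowest: !=, ==, &&
Distinct precedence values: [3, 2]
Number of distinct levels: 2

2


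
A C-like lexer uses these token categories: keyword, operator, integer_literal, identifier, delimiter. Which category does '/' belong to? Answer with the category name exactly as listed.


Token: '/'
Checking categories:
  identifier: no
  integer_literal: no
  operator: YES
  keyword: no
  delimiter: no
Category: operator

operator


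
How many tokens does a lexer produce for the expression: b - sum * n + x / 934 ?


Scanning 'b - sum * n + x / 934'
Token 1: 'b' -> identifier
Token 2: '-' -> operator
Token 3: 'sum' -> identifier
Token 4: '*' -> operator
Token 5: 'n' -> identifier
Token 6: '+' -> operator
Token 7: 'x' -> identifier
Token 8: '/' -> operator
Token 9: '934' -> integer_literal
Total tokens: 9

9


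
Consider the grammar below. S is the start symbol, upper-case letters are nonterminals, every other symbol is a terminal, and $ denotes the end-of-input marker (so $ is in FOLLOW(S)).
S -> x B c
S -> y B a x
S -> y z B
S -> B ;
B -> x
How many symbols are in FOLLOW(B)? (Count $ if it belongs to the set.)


S is the start symbol and does not occur in any rule body, so FOLLOW(S) = {$}.
Examining every occurrence of B in a rule body:
  S -> x B c : B is followed by terminal 'c' -> add 'c'
  S -> y B a x : B is followed by terminal 'a' -> add 'a'
  S -> y z B : B is at the right end -> add FOLLOW(S) = {$}
  S -> B ; : B is followed by terminal ';' -> add ';'
  B -> x : B does not occur in the body -> contributes nothing
FOLLOW(B) = {;, a, c, $}
Count: 4

4


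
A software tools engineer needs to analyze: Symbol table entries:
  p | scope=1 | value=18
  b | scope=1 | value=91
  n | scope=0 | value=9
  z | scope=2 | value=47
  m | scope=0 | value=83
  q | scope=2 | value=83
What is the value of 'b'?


Searching symbol table for 'b':
  p | scope=1 | value=18
  b | scope=1 | value=91 <- MATCH
  n | scope=0 | value=9
  z | scope=2 | value=47
  m | scope=0 | value=83
  q | scope=2 | value=83
Found 'b' at scope 1 with value 91

91


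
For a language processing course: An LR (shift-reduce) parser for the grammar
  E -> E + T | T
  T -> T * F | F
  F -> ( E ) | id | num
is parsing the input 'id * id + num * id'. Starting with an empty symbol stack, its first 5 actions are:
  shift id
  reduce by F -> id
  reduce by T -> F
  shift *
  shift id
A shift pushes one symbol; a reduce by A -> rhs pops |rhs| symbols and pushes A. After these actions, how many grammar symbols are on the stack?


Tracking the symbol stack through each action:
  Action 1: shift 'id' : push -> stack = [id] (size 1)
  Action 2: reduce by F -> id : pop 1, push F -> stack = [F] (size 1)
  Action 3: reduce by T -> F : pop 1, push T -> stack = [T] (size 1)
  Action 4: shift '*' : push -> stack = [T, *] (size 2)
  Action 5: shift 'id' : push -> stack = [T, *, id] (size 3)
Final stack size: 3

3


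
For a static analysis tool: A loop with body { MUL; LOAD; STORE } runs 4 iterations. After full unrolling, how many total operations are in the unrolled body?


Loop body operations: MUL, LOAD, STORE (3 ops per iteration)
Unrolling 4 iterations:
  Iteration 1: MUL, LOAD, STORE (3 ops)
  Iteration 2: MUL, LOAD, STORE (3 ops)
  Iteration 3: MUL, LOAD, STORE (3 ops)
  Iteration 4: MUL, LOAD, STORE (3 ops)
Total: 4 iterations * 3 ops/iter = 12 operations

12


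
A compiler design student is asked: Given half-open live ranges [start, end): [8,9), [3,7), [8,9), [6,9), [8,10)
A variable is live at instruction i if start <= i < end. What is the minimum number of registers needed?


Live ranges:
  Var0: [8, 9)
  Var1: [3, 7)
  Var2: [8, 9)
  Var3: [6, 9)
  Var4: [8, 10)
Sweep-line events (position, delta, active):
  pos=3 start -> active=1
  pos=6 start -> active=2
  pos=7 end -> active=1
  pos=8 start -> active=2
  pos=8 start -> active=3
  pos=8 start -> active=4
  pos=9 end -> active=3
  pos=9 end -> active=2
  pos=9 end -> active=1
  pos=10 end -> active=0
Maximum simultaneous active: 4
Minimum registers needed: 4

4


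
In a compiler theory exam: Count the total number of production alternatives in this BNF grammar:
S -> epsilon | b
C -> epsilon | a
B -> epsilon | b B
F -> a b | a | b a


Counting alternatives per rule:
  S: 2 alternative(s)
  C: 2 alternative(s)
  B: 2 alternative(s)
  F: 3 alternative(s)
Sum: 2 + 2 + 2 + 3 = 9

9


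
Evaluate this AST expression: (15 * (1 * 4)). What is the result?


Expression: (15 * (1 * 4))
Evaluating step by step:
  1 * 4 = 4
  15 * 4 = 60
Result: 60

60


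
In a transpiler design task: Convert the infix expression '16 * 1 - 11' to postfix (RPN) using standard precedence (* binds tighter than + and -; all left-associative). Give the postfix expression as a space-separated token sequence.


Applying the shunting-yard algorithm:
  Operand 16 -> output
  Push '*' onto operator stack -> op-stack: [*]
  Operand 1 -> output
  See '-' (prec 1); top '*' (prec 2) >= it -> pop '*' to output
  Push '-' onto operator stack -> op-stack: [-]
  Operand 11 -> output
  End of input: pop '-' to output
Postfix result: 16 1 * 11 -

16 1 * 11 -


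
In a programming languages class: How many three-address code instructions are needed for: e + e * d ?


Expression: e + e * d
Generating three-address code (respecting * over +/- precedence):
  Instruction 1: t1 = e * d
  Instruction 2: t2 = e + t1
Total instructions: 2

2


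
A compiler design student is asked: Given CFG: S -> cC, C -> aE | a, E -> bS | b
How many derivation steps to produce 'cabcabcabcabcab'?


Grammar: S -> cC, C -> aE | a, E -> bS | b
Deriving 'cabcabcabcabcab':
Step 1: S -> cC => cC
Step 2: C -> aE => caE
Step 3: E -> bS => cabS
Step 4: S -> cC => cabcC
Step 5: C -> aE => cabcaE
Step 6: E -> bS => cabcabS
Step 7: S -> cC => cabcabcC
Step 8: C -> aE => cabcabcaE
Step 9: E -> bS => cabcabcabS
Step 10: S -> cC => cabcabcabcC
Step 11: C -> aE => cabcabcabcaE
Step 12: E -> bS => cabcabcabcabS
Step 13: S -> cC => cabcabcabcabcC
Step 14: C -> aE => cabcabcabcabcaE
Step 15: E -> b => cabcabcabcabcab
Total derivation steps: 15

15


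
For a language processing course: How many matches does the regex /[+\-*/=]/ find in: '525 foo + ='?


Pattern: /[+\-*/=]/ (operators)
Input: '525 foo + ='
Scanning for matches:
  Match 1: '+'
  Match 2: '='
Total matches: 2

2


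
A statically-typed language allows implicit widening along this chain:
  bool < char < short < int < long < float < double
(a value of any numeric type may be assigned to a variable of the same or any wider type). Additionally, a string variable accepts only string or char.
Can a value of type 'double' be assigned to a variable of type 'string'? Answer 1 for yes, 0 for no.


Target variable type: string
Source value type: double
Rule: string accepts only {string, char}
  source 'double' in {string, char}? No
Result: 0

0


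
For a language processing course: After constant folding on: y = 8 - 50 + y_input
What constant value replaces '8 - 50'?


Identifying constant sub-expression:
  Original: y = 8 - 50 + y_input
  8 and 50 are both compile-time constants
  Evaluating: 8 - 50 = -42
  After folding: y = -42 + y_input

-42


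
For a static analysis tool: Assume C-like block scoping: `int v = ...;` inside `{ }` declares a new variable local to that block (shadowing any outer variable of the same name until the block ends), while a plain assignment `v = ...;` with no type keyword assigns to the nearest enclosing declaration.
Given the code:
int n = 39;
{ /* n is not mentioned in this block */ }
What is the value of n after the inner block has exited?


Analyzing scoping rules:
Outer scope: declares n = 39
Inner block: n is neither redeclared nor assigned -> unchanged
After the block -> 39
Result: 39

39


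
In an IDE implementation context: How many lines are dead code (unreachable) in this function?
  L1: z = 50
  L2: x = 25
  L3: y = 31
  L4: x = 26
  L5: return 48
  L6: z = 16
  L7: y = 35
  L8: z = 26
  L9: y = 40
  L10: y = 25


Analyzing control flow:
  L1: reachable (before return)
  L2: reachable (before return)
  L3: reachable (before return)
  L4: reachable (before return)
  L5: reachable (return statement)
  L6: DEAD (after return at L5)
  L7: DEAD (after return at L5)
  L8: DEAD (after return at L5)
  L9: DEAD (after return at L5)
  L10: DEAD (after return at L5)
Return at L5, total lines = 10
Dead lines: L6 through L10
Count: 5

5


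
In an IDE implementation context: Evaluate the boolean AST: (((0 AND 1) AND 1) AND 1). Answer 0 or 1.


Step 1: Evaluate inner node
  0 AND 1 = 0
Step 2: Evaluate next node
  0 AND 1 = 0
Step 3: Evaluate root node
  0 AND 1 = 0

0


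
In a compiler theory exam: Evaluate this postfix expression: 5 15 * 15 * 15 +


Processing tokens left to right:
Push 5, Push 15
Pop 5 and 15, compute 5 * 15 = 75, push 75
Push 15
Pop 75 and 15, compute 75 * 15 = 1125, push 1125
Push 15
Pop 1125 and 15, compute 1125 + 15 = 1140, push 1140
Stack result: 1140

1140


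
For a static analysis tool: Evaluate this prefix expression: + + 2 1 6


Parsing prefix expression: + + 2 1 6
Step 1: Innermost operation '+ 2 1'
  2 + 1 = 3
Step 2: Outer operation '+ [3] 6'
  3 + 6 = 9

9


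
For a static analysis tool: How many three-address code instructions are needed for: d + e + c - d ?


Expression: d + e + c - d
Generating three-address code (respecting * over +/- precedence):
  Instruction 1: t1 = d + e
  Instruction 2: t2 = t1 + c
  Instruction 3: t3 = t2 - d
Total instructions: 3

3


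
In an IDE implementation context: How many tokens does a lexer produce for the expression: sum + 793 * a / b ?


Scanning 'sum + 793 * a / b'
Token 1: 'sum' -> identifier
Token 2: '+' -> operator
Token 3: '793' -> integer_literal
Token 4: '*' -> operator
Token 5: 'a' -> identifier
Token 6: '/' -> operator
Token 7: 'b' -> identifier
Total tokens: 7

7


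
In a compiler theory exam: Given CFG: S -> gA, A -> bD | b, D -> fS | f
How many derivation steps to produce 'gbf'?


Grammar: S -> gA, A -> bD | b, D -> fS | f
Deriving 'gbf':
Step 1: S -> gA => gA
Step 2: A -> bD => gbD
Step 3: D -> f => gbf
Total derivation steps: 3

3


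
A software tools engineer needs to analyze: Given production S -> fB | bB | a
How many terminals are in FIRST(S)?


Production: S -> fB | bB | a
Examining each alternative for leading terminals:
  S -> fB : first terminal = 'f'
  S -> bB : first terminal = 'b'
  S -> a : first terminal = 'a'
FIRST(S) = {a, b, f}
Count: 3

3


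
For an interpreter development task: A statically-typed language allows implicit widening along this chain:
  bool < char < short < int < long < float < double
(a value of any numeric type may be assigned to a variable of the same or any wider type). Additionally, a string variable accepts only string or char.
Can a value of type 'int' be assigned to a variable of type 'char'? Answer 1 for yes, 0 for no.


Target variable type: char
Source value type: int
Numeric ranks: int=3, char=1
Widening allowed iff rank(source) <= rank(target): 3 <= 1? No
Result: 0

0


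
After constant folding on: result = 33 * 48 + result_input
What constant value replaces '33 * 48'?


Identifying constant sub-expression:
  Original: result = 33 * 48 + result_input
  33 and 48 are both compile-time constants
  Evaluating: 33 * 48 = 1584
  After folding: result = 1584 + result_input

1584


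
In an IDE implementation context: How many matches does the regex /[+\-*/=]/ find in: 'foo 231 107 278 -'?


Pattern: /[+\-*/=]/ (operators)
Input: 'foo 231 107 278 -'
Scanning for matches:
  Match 1: '-'
Total matches: 1

1


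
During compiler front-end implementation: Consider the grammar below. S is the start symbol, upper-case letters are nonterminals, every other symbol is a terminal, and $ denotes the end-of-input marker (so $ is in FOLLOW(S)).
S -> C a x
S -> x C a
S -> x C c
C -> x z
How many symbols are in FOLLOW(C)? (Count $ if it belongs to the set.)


S is the start symbol and does not occur in any rule body, so FOLLOW(S) = {$}.
Examining every occurrence of C in a rule body:
  S -> C a x : C is followed by terminal 'a' -> add 'a'
  S -> x C a : C is followed by terminal 'a' -> add 'a' (already in the set)
  S -> x C c : C is followed by terminal 'c' -> add 'c'
  C -> x z : C does not occur in the body -> contributes nothing
FOLLOW(C) = {a, c}
Count: 2

2


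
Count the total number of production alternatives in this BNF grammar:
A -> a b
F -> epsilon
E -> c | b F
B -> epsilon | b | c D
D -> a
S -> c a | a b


Counting alternatives per rule:
  A: 1 alternative(s)
  F: 1 alternative(s)
  E: 2 alternative(s)
  B: 3 alternative(s)
  D: 1 alternative(s)
  S: 2 alternative(s)
Sum: 1 + 1 + 2 + 3 + 1 + 2 = 10

10


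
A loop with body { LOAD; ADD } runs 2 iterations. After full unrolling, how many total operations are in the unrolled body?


Loop body operations: LOAD, ADD (2 ops per iteration)
Unrolling 2 iterations:
  Iteration 1: LOAD, ADD (2 ops)
  Iteration 2: LOAD, ADD (2 ops)
Total: 2 iterations * 2 ops/iter = 4 operations

4


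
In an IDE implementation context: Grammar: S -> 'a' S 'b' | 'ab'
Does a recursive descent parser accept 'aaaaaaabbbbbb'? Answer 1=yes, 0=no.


Grammar accepts strings of the form a^n b^n (n >= 1)
Word: 'aaaaaaabbbbbb'
Counting: 7 a's and 6 b's
Check: 7 == 6? No
Mismatch: a-count != b-count
Rejected

0


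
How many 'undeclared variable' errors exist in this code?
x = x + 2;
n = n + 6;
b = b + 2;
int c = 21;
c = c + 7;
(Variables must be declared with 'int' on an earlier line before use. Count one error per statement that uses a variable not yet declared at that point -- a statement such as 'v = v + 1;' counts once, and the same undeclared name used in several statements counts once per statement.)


Scanning code line by line:
  Line 1: use 'x' -> ERROR (undeclared)
  Line 2: use 'n' -> ERROR (undeclared)
  Line 3: use 'b' -> ERROR (undeclared)
  Line 4: declare 'c' -> declared = ['c']
  Line 5: use 'c' -> OK (declared)
Total undeclared variable errors: 3

3


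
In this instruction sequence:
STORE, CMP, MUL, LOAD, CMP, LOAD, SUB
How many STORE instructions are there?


Scanning instruction sequence for STORE:
  Position 1: STORE <- MATCH
  Position 2: CMP
  Position 3: MUL
  Position 4: LOAD
  Position 5: CMP
  Position 6: LOAD
  Position 7: SUB
Matches at positions: [1]
Total STORE count: 1

1


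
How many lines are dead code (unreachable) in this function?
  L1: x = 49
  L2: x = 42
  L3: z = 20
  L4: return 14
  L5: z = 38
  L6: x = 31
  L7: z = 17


Analyzing control flow:
  L1: reachable (before return)
  L2: reachable (before return)
  L3: reachable (before return)
  L4: reachable (return statement)
  L5: DEAD (after return at L4)
  L6: DEAD (after return at L4)
  L7: DEAD (after return at L4)
Return at L4, total lines = 7
Dead lines: L5 through L7
Count: 3

3


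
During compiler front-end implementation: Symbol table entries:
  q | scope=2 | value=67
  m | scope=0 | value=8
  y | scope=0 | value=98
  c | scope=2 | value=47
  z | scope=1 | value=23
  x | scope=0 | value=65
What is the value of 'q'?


Searching symbol table for 'q':
  q | scope=2 | value=67 <- MATCH
  m | scope=0 | value=8
  y | scope=0 | value=98
  c | scope=2 | value=47
  z | scope=1 | value=23
  x | scope=0 | value=65
Found 'q' at scope 2 with value 67

67


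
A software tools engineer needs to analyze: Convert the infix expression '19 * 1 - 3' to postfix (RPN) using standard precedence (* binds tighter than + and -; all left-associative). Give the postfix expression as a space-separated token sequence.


Applying the shunting-yard algorithm:
  Operand 19 -> output
  Push '*' onto operator stack -> op-stack: [*]
  Operand 1 -> output
  See '-' (prec 1); top '*' (prec 2) >= it -> pop '*' to output
  Push '-' onto operator stack -> op-stack: [-]
  Operand 3 -> output
  End of input: pop '-' to output
Postfix result: 19 1 * 3 -

19 1 * 3 -


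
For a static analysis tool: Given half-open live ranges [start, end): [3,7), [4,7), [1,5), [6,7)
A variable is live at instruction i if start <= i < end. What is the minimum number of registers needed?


Live ranges:
  Var0: [3, 7)
  Var1: [4, 7)
  Var2: [1, 5)
  Var3: [6, 7)
Sweep-line events (position, delta, active):
  pos=1 start -> active=1
  pos=3 start -> active=2
  pos=4 start -> active=3
  pos=5 end -> active=2
  pos=6 start -> active=3
  pos=7 end -> active=2
  pos=7 end -> active=1
  pos=7 end -> active=0
Maximum simultaneous active: 3
Minimum registers needed: 3

3


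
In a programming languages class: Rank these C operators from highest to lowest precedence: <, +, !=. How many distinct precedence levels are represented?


Looking up precedence for each operator:
  < -> precedence 4
  + -> precedence 5
  != -> precedence 3
Sorted highest to lowest: +, <, !=
Distinct precedence values: [5, 4, 3]
Number of distinct levels: 3

3


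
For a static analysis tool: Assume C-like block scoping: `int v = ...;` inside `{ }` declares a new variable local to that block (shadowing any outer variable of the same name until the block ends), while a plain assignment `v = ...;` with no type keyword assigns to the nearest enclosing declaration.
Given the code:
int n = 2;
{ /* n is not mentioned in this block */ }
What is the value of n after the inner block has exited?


Analyzing scoping rules:
Outer scope: declares n = 2
Inner block: n is neither redeclared nor assigned -> unchanged
After the block -> 2
Result: 2

2


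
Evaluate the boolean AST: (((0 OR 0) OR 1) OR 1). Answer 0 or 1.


Step 1: Evaluate inner node
  0 OR 0 = 0
Step 2: Evaluate next node
  0 OR 1 = 1
Step 3: Evaluate root node
  1 OR 1 = 1

1


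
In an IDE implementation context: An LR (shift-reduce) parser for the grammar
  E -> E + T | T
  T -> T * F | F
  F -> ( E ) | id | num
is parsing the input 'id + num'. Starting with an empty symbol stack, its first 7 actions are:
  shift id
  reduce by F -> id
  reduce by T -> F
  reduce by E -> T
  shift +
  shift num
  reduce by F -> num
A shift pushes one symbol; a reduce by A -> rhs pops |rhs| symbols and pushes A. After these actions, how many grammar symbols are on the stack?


Tracking the symbol stack through each action:
  Action 1: shift 'id' : push -> stack = [id] (size 1)
  Action 2: reduce by F -> id : pop 1, push F -> stack = [F] (size 1)
  Action 3: reduce by T -> F : pop 1, push T -> stack = [T] (size 1)
  Action 4: reduce by E -> T : pop 1, push E -> stack = [E] (size 1)
  Action 5: shift '+' : push -> stack = [E, +] (size 2)
  Action 6: shift 'num' : push -> stack = [E, +, num] (size 3)
  Action 7: reduce by F -> num : pop 1, push F -> stack = [E, +, F] (size 3)
Final stack size: 3

3


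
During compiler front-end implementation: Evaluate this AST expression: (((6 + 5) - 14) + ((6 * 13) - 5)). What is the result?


Expression: (((6 + 5) - 14) + ((6 * 13) - 5))
Evaluating step by step:
  6 + 5 = 11
  11 - 14 = -3
  6 * 13 = 78
  78 - 5 = 73
  -3 + 73 = 70
Result: 70

70


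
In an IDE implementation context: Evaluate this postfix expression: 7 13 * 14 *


Processing tokens left to right:
Push 7, Push 13
Pop 7 and 13, compute 7 * 13 = 91, push 91
Push 14
Pop 91 and 14, compute 91 * 14 = 1274, push 1274
Stack result: 1274

1274


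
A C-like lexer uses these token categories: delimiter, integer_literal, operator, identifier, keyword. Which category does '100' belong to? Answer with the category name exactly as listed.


Token: '100'
Checking categories:
  identifier: no
  integer_literal: YES
  operator: no
  keyword: no
  delimiter: no
Category: integer_literal

integer_literal


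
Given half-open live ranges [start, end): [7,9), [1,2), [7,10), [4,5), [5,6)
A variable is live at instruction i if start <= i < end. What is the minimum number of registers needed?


Live ranges:
  Var0: [7, 9)
  Var1: [1, 2)
  Var2: [7, 10)
  Var3: [4, 5)
  Var4: [5, 6)
Sweep-line events (position, delta, active):
  pos=1 start -> active=1
  pos=2 end -> active=0
  pos=4 start -> active=1
  pos=5 end -> active=0
  pos=5 start -> active=1
  pos=6 end -> active=0
  pos=7 start -> active=1
  pos=7 start -> active=2
  pos=9 end -> active=1
  pos=10 end -> active=0
Maximum simultaneous active: 2
Minimum registers needed: 2

2


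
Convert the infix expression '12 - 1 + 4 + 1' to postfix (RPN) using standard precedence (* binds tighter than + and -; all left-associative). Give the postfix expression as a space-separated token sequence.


Applying the shunting-yard algorithm:
  Operand 12 -> output
  Push '-' onto operator stack -> op-stack: [-]
  Operand 1 -> output
  See '+' (prec 1); top '-' (prec 1) >= it -> pop '-' to output
  Push '+' onto operator stack -> op-stack: [+]
  Operand 4 -> output
  See '+' (prec 1); top '+' (prec 1) >= it -> pop '+' to output
  Push '+' onto operator stack -> op-stack: [+]
  Operand 1 -> output
  End of input: pop '+' to output
Postfix result: 12 1 - 4 + 1 +

12 1 - 4 + 1 +


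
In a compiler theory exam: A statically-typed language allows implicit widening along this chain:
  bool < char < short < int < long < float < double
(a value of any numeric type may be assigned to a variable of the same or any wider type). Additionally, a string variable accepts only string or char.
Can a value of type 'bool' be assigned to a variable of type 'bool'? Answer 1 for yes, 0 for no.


Target variable type: bool
Source value type: bool
Numeric ranks: bool=0, bool=0
Widening allowed iff rank(source) <= rank(target): 0 <= 0? Yes
Result: 1

1


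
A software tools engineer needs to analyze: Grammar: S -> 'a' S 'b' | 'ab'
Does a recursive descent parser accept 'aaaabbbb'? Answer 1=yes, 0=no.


Grammar accepts strings of the form a^n b^n (n >= 1)
Word: 'aaaabbbb'
Counting: 4 a's and 4 b's
Check: 4 == 4? Yes
Derivation (S -> aSb applied 3 time(s), then S -> ab): S => aSb => aaSbb => aaaSbbb => aaaabbbb
Accepted

1


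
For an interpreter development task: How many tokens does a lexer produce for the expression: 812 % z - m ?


Scanning '812 % z - m'
Token 1: '812' -> integer_literal
Token 2: '%' -> operator
Token 3: 'z' -> identifier
Token 4: '-' -> operator
Token 5: 'm' -> identifier
Total tokens: 5

5


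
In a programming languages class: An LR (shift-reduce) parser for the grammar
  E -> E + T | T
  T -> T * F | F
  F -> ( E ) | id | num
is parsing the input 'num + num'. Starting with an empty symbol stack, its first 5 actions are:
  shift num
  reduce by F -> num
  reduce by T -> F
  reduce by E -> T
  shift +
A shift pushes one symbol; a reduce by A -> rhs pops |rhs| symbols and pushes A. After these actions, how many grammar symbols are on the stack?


Tracking the symbol stack through each action:
  Action 1: shift 'num' : push -> stack = [num] (size 1)
  Action 2: reduce by F -> num : pop 1, push F -> stack = [F] (size 1)
  Action 3: reduce by T -> F : pop 1, push T -> stack = [T] (size 1)
  Action 4: reduce by E -> T : pop 1, push E -> stack = [E] (size 1)
  Action 5: shift '+' : push -> stack = [E, +] (size 2)
Final stack size: 2

2


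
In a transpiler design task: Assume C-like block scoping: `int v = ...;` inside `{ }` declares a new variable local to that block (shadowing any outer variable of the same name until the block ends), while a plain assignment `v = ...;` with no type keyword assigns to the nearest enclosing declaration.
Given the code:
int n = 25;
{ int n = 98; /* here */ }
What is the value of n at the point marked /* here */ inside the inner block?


Analyzing scoping rules:
Outer scope: declares n = 25
Inner block: 'int n = 98;' declares a NEW n that shadows the outer one
Inside the block the inner declaration is in scope -> 98
Result: 98

98


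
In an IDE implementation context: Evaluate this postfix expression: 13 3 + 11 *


Processing tokens left to right:
Push 13, Push 3
Pop 13 and 3, compute 13 + 3 = 16, push 16
Push 11
Pop 16 and 11, compute 16 * 11 = 176, push 176
Stack result: 176

176


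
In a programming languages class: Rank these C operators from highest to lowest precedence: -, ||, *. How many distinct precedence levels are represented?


Looking up precedence for each operator:
  - -> precedence 5
  || -> precedence 1
  * -> precedence 6
Sorted highest to lowest: *, -, ||
Distinct precedence values: [6, 5, 1]
Number of distinct levels: 3

3


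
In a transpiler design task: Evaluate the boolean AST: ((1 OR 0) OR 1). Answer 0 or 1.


Step 1: Evaluate inner node
  1 OR 0 = 1
Step 2: Evaluate root node
  1 OR 1 = 1

1


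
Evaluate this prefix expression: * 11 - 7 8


Parsing prefix expression: * 11 - 7 8
Step 1: Innermost operation '- 7 8'
  7 - 8 = -1
Step 2: Outer operation '* 11 [-1]'
  11 * -1 = -11

-11


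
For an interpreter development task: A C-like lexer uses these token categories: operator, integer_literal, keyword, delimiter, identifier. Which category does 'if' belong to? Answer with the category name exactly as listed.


Token: 'if'
Checking categories:
  identifier: no
  integer_literal: no
  operator: no
  keyword: YES
  delimiter: no
Category: keyword

keyword


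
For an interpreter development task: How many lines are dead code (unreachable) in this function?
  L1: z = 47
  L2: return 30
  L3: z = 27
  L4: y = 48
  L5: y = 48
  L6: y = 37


Analyzing control flow:
  L1: reachable (before return)
  L2: reachable (return statement)
  L3: DEAD (after return at L2)
  L4: DEAD (after return at L2)
  L5: DEAD (after return at L2)
  L6: DEAD (after return at L2)
Return at L2, total lines = 6
Dead lines: L3 through L6
Count: 4

4


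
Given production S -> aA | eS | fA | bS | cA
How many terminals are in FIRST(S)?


Production: S -> aA | eS | fA | bS | cA
Examining each alternative for leading terminals:
  S -> aA : first terminal = 'a'
  S -> eS : first terminal = 'e'
  S -> fA : first terminal = 'f'
  S -> bS : first terminal = 'b'
  S -> cA : first terminal = 'c'
FIRST(S) = {a, b, c, e, f}
Count: 5

5


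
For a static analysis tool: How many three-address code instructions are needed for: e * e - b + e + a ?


Expression: e * e - b + e + a
Generating three-address code (respecting * over +/- precedence):
  Instruction 1: t1 = e * e
  Instruction 2: t2 = t1 - b
  Instruction 3: t3 = t2 + e
  Instruction 4: t4 = t3 + a
Total instructions: 4

4


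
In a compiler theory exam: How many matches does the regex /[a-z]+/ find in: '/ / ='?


Pattern: /[a-z]+/ (identifiers)
Input: '/ / ='
Scanning for matches:
Total matches: 0

0


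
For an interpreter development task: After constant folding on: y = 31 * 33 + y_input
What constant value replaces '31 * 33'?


Identifying constant sub-expression:
  Original: y = 31 * 33 + y_input
  31 and 33 are both compile-time constants
  Evaluating: 31 * 33 = 1023
  After folding: y = 1023 + y_input

1023


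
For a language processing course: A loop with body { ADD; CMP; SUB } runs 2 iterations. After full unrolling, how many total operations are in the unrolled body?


Loop body operations: ADD, CMP, SUB (3 ops per iteration)
Unrolling 2 iterations:
  Iteration 1: ADD, CMP, SUB (3 ops)
  Iteration 2: ADD, CMP, SUB (3 ops)
Total: 2 iterations * 3 ops/iter = 6 operations

6


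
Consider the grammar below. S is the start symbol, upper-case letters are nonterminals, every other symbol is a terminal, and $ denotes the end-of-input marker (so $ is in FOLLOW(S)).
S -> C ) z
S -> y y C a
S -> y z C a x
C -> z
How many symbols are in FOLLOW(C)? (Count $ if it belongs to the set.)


S is the start symbol and does not occur in any rule body, so FOLLOW(S) = {$}.
Examining every occurrence of C in a rule body:
  S -> C ) z : C is followed by terminal ')' -> add ')'
  S -> y y C a : C is followed by terminal 'a' -> add 'a'
  S -> y z C a x : C is followed by terminal 'a' -> add 'a' (already in the set)
  C -> z : C does not occur in the body -> contributes nothing
FOLLOW(C) = {), a}
Count: 2

2


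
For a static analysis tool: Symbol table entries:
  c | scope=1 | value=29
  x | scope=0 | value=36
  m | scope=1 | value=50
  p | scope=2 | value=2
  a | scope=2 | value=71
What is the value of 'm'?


Searching symbol table for 'm':
  c | scope=1 | value=29
  x | scope=0 | value=36
  m | scope=1 | value=50 <- MATCH
  p | scope=2 | value=2
  a | scope=2 | value=71
Found 'm' at scope 1 with value 50

50


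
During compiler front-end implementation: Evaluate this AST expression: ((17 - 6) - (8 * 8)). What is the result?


Expression: ((17 - 6) - (8 * 8))
Evaluating step by step:
  17 - 6 = 11
  8 * 8 = 64
  11 - 64 = -53
Result: -53

-53


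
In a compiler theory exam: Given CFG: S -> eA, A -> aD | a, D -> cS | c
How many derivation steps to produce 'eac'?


Grammar: S -> eA, A -> aD | a, D -> cS | c
Deriving 'eac':
Step 1: S -> eA => eA
Step 2: A -> aD => eaD
Step 3: D -> c => eac
Total derivation steps: 3

3


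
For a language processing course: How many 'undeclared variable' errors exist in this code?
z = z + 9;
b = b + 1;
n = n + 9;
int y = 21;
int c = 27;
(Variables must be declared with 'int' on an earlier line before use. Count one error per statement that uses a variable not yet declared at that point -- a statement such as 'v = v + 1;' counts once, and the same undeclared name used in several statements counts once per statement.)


Scanning code line by line:
  Line 1: use 'z' -> ERROR (undeclared)
  Line 2: use 'b' -> ERROR (undeclared)
  Line 3: use 'n' -> ERROR (undeclared)
  Line 4: declare 'y' -> declared = ['y']
  Line 5: declare 'c' -> declared = ['c', 'y']
Total undeclared variable errors: 3

3


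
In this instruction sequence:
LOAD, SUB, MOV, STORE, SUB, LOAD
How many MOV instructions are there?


Scanning instruction sequence for MOV:
  Position 1: LOAD
  Position 2: SUB
  Position 3: MOV <- MATCH
  Position 4: STORE
  Position 5: SUB
  Position 6: LOAD
Matches at positions: [3]
Total MOV count: 1

1


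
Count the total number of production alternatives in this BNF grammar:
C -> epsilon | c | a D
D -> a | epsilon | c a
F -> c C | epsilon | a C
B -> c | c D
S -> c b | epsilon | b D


Counting alternatives per rule:
  C: 3 alternative(s)
  D: 3 alternative(s)
  F: 3 alternative(s)
  B: 2 alternative(s)
  S: 3 alternative(s)
Sum: 3 + 3 + 3 + 2 + 3 = 14

14


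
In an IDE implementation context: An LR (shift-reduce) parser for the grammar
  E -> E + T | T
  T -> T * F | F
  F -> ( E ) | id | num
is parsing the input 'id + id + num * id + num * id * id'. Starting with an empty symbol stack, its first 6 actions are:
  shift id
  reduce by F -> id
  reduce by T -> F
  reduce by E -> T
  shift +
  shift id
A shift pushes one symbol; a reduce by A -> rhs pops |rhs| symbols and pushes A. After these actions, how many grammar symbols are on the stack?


Tracking the symbol stack through each action:
  Action 1: shift 'id' : push -> stack = [id] (size 1)
  Action 2: reduce by F -> id : pop 1, push F -> stack = [F] (size 1)
  Action 3: reduce by T -> F : pop 1, push T -> stack = [T] (size 1)
  Action 4: reduce by E -> T : pop 1, push E -> stack = [E] (size 1)
  Action 5: shift '+' : push -> stack = [E, +] (size 2)
  Action 6: shift 'id' : push -> stack = [E, +, id] (size 3)
Final stack size: 3

3
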